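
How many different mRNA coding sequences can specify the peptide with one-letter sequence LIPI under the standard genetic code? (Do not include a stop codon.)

216

Leu: 6 codons.
Ile: 3 codons.
Pro: 4 codons.
Ile: 3 codons.
6 × 3 × 4 × 3 = 216.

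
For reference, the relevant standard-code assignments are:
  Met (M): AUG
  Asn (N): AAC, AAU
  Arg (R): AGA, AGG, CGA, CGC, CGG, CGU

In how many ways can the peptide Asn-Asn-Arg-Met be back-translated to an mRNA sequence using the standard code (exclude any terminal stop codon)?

24

Asn: 2 codons.
Asn: 2 codons.
Arg: 6 codons.
Met: 1 codon.
2 × 2 × 6 × 1 = 24.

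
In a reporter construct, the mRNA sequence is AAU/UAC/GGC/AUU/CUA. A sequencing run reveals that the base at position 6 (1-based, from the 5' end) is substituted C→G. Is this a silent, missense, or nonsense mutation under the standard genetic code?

Position 6 falls in codon 2: UAC → Tyr.
After the substitution the codon is UAG → Stop.
The new codon is a stop codon, so this is a nonsense mutation.

nonsense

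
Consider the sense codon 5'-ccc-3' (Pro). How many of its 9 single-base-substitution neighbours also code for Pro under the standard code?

3

Position 1: none → 0 synonymous.
Position 2: none → 0 synonymous.
Position 3: CCU, CCA, CCG → 3 synonymous.
Total: 0 + 0 + 3 = 3.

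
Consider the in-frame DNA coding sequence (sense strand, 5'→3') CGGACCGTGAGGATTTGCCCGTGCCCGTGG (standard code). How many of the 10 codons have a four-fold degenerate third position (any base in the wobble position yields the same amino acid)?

5

Codon 1 CGG (Arg): third position 4-fold.
Codon 2 ACC (Thr): third position 4-fold.
Codon 3 GTG (Val): third position 4-fold.
Codon 4 AGG (Arg): third position 2-fold.
Codon 5 ATT (Ile): third position 3-fold.
Codon 6 TGC (Cys): third position 2-fold.
Codon 7 CCG (Pro): third position 4-fold.
Codon 8 TGC (Cys): third position 2-fold.
Codon 9 CCG (Pro): third position 4-fold.
Codon 10 TGG (Trp): third position 1-fold.
Four-fold degenerate third positions: 5.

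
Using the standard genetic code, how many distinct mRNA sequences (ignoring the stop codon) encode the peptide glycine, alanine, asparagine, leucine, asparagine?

Gly: 4 codons.
Ala: 4 codons.
Asn: 2 codons.
Leu: 6 codons.
Asn: 2 codons.
4 × 4 × 2 × 6 × 2 = 384.

384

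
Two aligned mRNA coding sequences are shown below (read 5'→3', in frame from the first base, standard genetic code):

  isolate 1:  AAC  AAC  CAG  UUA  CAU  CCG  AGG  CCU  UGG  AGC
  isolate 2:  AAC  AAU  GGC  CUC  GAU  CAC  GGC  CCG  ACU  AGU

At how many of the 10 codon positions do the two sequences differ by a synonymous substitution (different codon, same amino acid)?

Codon 1: AAC Asn / AAC Asn — identical.
Codon 2: AAC Asn / AAU Asn — synonymous.
Codon 3: CAG Gln / GGC Gly — nonsynonymous.
Codon 4: UUA Leu / CUC Leu — synonymous.
Codon 5: CAU His / GAU Asp — nonsynonymous.
Codon 6: CCG Pro / CAC His — nonsynonymous.
Codon 7: AGG Arg / GGC Gly — nonsynonymous.
Codon 8: CCU Pro / CCG Pro — synonymous.
Codon 9: UGG Trp / ACU Thr — nonsynonymous.
Codon 10: AGC Ser / AGU Ser — synonymous.
Synonymous differences: 4.

4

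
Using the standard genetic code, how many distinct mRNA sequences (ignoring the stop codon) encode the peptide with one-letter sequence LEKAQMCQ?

768

Leu: 6 codons.
Glu: 2 codons.
Lys: 2 codons.
Ala: 4 codons.
Gln: 2 codons.
Met: 1 codon.
Cys: 2 codons.
Gln: 2 codons.
6 × 2 × 2 × 4 × 2 × 1 × 2 × 2 = 768.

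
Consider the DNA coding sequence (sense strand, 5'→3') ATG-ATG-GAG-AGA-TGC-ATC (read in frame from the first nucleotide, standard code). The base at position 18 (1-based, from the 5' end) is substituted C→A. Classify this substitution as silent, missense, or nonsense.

silent

Position 18 falls in codon 6: ATC → Ile.
After the substitution the codon is ATA → Ile.
Both encode Ile, so the change is synonymous.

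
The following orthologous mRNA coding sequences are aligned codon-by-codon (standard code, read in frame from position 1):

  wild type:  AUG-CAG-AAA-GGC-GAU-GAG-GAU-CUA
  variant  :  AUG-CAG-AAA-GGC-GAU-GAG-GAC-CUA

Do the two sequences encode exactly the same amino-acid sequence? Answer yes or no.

Codon 1: AUG Met / AUG Met — identical.
Codon 2: CAG Gln / CAG Gln — identical.
Codon 3: AAA Lys / AAA Lys — identical.
Codon 4: GGC Gly / GGC Gly — identical.
Codon 5: GAU Asp / GAU Asp — identical.
Codon 6: GAG Glu / GAG Glu — identical.
Codon 7: GAU Asp / GAC Asp — synonymous.
Codon 8: CUA Leu / CUA Leu — identical.
Nonsynonymous differences: 0 → same protein.

yes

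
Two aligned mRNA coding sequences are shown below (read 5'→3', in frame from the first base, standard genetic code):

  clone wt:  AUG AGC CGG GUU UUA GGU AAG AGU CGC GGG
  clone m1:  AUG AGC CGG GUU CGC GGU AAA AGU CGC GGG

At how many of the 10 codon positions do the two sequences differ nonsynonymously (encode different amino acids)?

Codon 1: AUG Met / AUG Met — identical.
Codon 2: AGC Ser / AGC Ser — identical.
Codon 3: CGG Arg / CGG Arg — identical.
Codon 4: GUU Val / GUU Val — identical.
Codon 5: UUA Leu / CGC Arg — nonsynonymous.
Codon 6: GGU Gly / GGU Gly — identical.
Codon 7: AAG Lys / AAA Lys — synonymous.
Codon 8: AGU Ser / AGU Ser — identical.
Codon 9: CGC Arg / CGC Arg — identical.
Codon 10: GGG Gly / GGG Gly — identical.
Nonsynonymous differences: 1.

1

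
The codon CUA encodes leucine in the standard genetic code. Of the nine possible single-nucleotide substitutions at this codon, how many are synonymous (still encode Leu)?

Position 1: UUA → 1 synonymous.
Position 2: none → 0 synonymous.
Position 3: CUU, CUC, CUG → 3 synonymous.
Total: 1 + 0 + 3 = 4.

4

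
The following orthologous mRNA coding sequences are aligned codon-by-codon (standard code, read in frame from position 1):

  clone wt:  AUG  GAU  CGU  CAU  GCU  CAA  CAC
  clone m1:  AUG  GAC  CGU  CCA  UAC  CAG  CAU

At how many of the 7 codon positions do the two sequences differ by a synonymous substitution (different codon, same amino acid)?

Codon 1: AUG Met / AUG Met — identical.
Codon 2: GAU Asp / GAC Asp — synonymous.
Codon 3: CGU Arg / CGU Arg — identical.
Codon 4: CAU His / CCA Pro — nonsynonymous.
Codon 5: GCU Ala / UAC Tyr — nonsynonymous.
Codon 6: CAA Gln / CAG Gln — synonymous.
Codon 7: CAC His / CAU His — synonymous.
Synonymous differences: 3.

3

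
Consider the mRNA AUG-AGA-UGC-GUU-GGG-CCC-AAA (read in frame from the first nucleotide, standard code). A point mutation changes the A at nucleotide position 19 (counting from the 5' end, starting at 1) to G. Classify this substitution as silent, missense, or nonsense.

Position 19 falls in codon 7: AAA → Lys.
After the substitution the codon is GAA → Glu.
Lys ≠ Glu, so this is a missense mutation.

missense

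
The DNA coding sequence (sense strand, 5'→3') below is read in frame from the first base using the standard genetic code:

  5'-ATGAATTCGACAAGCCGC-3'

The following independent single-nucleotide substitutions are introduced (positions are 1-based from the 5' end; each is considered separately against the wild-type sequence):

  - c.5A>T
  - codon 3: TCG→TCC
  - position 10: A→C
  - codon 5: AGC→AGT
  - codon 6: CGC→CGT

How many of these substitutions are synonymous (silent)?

3

Codon 2: AAT (Asn) → ATT (Ile) — missense.
Codon 3: TCG (Ser) → TCC (Ser) — synonymous.
Codon 4: ACA (Thr) → CCA (Pro) — missense.
Codon 5: AGC (Ser) → AGT (Ser) — synonymous.
Codon 6: CGC (Arg) → CGT (Arg) — synonymous.
Synonymous: 3 of 5.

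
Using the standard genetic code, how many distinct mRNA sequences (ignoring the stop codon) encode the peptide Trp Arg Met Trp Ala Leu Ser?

Trp: 1 codon.
Arg: 6 codons.
Met: 1 codon.
Trp: 1 codon.
Ala: 4 codons.
Leu: 6 codons.
Ser: 6 codons.
1 × 6 × 1 × 1 × 4 × 6 × 6 = 864.

864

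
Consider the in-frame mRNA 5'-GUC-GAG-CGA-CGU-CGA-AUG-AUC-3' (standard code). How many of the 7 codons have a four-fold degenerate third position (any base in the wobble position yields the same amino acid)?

Codon 1 GUC (Val): third position 4-fold.
Codon 2 GAG (Glu): third position 2-fold.
Codon 3 CGA (Arg): third position 4-fold.
Codon 4 CGU (Arg): third position 4-fold.
Codon 5 CGA (Arg): third position 4-fold.
Codon 6 AUG (Met): third position 1-fold.
Codon 7 AUC (Ile): third position 3-fold.
Four-fold degenerate third positions: 4.

4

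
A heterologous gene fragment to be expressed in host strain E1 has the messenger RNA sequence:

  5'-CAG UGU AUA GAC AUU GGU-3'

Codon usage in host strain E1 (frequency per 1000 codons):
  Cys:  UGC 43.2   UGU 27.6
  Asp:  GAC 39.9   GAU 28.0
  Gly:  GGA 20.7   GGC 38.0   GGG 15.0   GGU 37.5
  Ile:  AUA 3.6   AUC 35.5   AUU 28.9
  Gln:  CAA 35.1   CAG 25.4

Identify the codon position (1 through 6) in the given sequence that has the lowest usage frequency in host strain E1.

3

Codon 1 CAG (Gln): 25.4 per 1000.
Codon 2 UGU (Cys): 27.6 per 1000.
Codon 3 AUA (Ile): 3.6 per 1000.
Codon 4 GAC (Asp): 39.9 per 1000.
Codon 5 AUU (Ile): 28.9 per 1000.
Codon 6 GGU (Gly): 37.5 per 1000.
Lowest frequency is 3.6 at codon 3.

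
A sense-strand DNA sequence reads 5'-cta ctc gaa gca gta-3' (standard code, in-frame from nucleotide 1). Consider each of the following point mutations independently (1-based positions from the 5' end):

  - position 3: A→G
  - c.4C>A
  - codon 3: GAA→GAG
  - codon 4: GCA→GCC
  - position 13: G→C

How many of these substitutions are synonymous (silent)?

3

Codon 1: CTA (Leu) → CTG (Leu) — synonymous.
Codon 2: CTC (Leu) → ATC (Ile) — missense.
Codon 3: GAA (Glu) → GAG (Glu) — synonymous.
Codon 4: GCA (Ala) → GCC (Ala) — synonymous.
Codon 5: GTA (Val) → CTA (Leu) — missense.
Synonymous: 3 of 5.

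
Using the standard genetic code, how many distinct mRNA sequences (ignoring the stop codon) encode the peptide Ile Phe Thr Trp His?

48

Ile: 3 codons.
Phe: 2 codons.
Thr: 4 codons.
Trp: 1 codon.
His: 2 codons.
3 × 2 × 4 × 1 × 2 = 48.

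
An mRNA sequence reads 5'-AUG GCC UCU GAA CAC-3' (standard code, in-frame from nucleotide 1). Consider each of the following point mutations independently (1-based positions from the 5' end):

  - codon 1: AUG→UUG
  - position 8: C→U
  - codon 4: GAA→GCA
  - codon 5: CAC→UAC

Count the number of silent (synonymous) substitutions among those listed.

0

Codon 1: AUG (Met) → UUG (Leu) — missense.
Codon 3: UCU (Ser) → UUU (Phe) — missense.
Codon 4: GAA (Glu) → GCA (Ala) — missense.
Codon 5: CAC (His) → UAC (Tyr) — missense.
Synonymous: 0 of 4.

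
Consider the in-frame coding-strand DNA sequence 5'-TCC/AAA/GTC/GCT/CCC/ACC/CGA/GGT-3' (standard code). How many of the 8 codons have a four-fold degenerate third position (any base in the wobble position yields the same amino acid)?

7

Codon 1 TCC (Ser): third position 4-fold.
Codon 2 AAA (Lys): third position 2-fold.
Codon 3 GTC (Val): third position 4-fold.
Codon 4 GCT (Ala): third position 4-fold.
Codon 5 CCC (Pro): third position 4-fold.
Codon 6 ACC (Thr): third position 4-fold.
Codon 7 CGA (Arg): third position 4-fold.
Codon 8 GGT (Gly): third position 4-fold.
Four-fold degenerate third positions: 7.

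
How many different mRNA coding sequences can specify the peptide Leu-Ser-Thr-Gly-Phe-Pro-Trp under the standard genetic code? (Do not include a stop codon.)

Leu: 6 codons.
Ser: 6 codons.
Thr: 4 codons.
Gly: 4 codons.
Phe: 2 codons.
Pro: 4 codons.
Trp: 1 codon.
6 × 6 × 4 × 4 × 2 × 4 × 1 = 4608.

4608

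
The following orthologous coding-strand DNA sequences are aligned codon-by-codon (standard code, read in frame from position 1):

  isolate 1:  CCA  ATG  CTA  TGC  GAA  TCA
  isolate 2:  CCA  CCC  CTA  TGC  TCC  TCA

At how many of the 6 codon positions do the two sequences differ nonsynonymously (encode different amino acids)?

Codon 1: CCA Pro / CCA Pro — identical.
Codon 2: ATG Met / CCC Pro — nonsynonymous.
Codon 3: CTA Leu / CTA Leu — identical.
Codon 4: TGC Cys / TGC Cys — identical.
Codon 5: GAA Glu / TCC Ser — nonsynonymous.
Codon 6: TCA Ser / TCA Ser — identical.
Nonsynonymous differences: 2.

2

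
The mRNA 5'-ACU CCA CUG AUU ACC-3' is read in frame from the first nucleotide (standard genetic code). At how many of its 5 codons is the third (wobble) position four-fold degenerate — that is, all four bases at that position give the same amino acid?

Codon 1 ACU (Thr): third position 4-fold.
Codon 2 CCA (Pro): third position 4-fold.
Codon 3 CUG (Leu): third position 4-fold.
Codon 4 AUU (Ile): third position 3-fold.
Codon 5 ACC (Thr): third position 4-fold.
Four-fold degenerate third positions: 4.

4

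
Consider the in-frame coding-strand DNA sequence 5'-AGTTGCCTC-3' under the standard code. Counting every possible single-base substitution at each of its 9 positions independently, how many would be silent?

5

Codon 1 (AGT, Ser): 1 synonymous substitution.
Codon 2 (TGC, Cys): 1 synonymous substitution.
Codon 3 (CTC, Leu): 3 synonymous substitutions.
Total: 1 + 1 + 3 = 5.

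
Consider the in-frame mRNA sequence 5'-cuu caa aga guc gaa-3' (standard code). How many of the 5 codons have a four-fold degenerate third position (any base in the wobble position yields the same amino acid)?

Codon 1 CUU (Leu): third position 4-fold.
Codon 2 CAA (Gln): third position 2-fold.
Codon 3 AGA (Arg): third position 2-fold.
Codon 4 GUC (Val): third position 4-fold.
Codon 5 GAA (Glu): third position 2-fold.
Four-fold degenerate third positions: 2.

2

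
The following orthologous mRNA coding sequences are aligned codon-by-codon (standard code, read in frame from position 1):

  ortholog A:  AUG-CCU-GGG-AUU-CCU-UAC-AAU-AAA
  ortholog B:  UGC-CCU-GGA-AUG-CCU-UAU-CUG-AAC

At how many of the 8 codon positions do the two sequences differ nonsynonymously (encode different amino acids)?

4

Codon 1: AUG Met / UGC Cys — nonsynonymous.
Codon 2: CCU Pro / CCU Pro — identical.
Codon 3: GGG Gly / GGA Gly — synonymous.
Codon 4: AUU Ile / AUG Met — nonsynonymous.
Codon 5: CCU Pro / CCU Pro — identical.
Codon 6: UAC Tyr / UAU Tyr — synonymous.
Codon 7: AAU Asn / CUG Leu — nonsynonymous.
Codon 8: AAA Lys / AAC Asn — nonsynonymous.
Nonsynonymous differences: 4.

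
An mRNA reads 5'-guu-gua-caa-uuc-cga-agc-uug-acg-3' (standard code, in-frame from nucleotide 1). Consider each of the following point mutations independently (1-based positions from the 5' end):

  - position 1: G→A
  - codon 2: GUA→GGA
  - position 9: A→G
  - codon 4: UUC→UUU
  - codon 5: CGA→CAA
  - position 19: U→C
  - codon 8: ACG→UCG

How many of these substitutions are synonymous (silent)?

3

Codon 1: GUU (Val) → AUU (Ile) — missense.
Codon 2: GUA (Val) → GGA (Gly) — missense.
Codon 3: CAA (Gln) → CAG (Gln) — synonymous.
Codon 4: UUC (Phe) → UUU (Phe) — synonymous.
Codon 5: CGA (Arg) → CAA (Gln) — missense.
Codon 7: UUG (Leu) → CUG (Leu) — synonymous.
Codon 8: ACG (Thr) → UCG (Ser) — missense.
Synonymous: 3 of 7.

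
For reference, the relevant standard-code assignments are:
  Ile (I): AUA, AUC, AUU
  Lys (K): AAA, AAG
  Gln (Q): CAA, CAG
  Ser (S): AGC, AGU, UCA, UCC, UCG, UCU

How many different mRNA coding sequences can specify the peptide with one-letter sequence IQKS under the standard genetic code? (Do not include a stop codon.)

Ile: 3 codons.
Gln: 2 codons.
Lys: 2 codons.
Ser: 6 codons.
3 × 2 × 2 × 6 = 72.

72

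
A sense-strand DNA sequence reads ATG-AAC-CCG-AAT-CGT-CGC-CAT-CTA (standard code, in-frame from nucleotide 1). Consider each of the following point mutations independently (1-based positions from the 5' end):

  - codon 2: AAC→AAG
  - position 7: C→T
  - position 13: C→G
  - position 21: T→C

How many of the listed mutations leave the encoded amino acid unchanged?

1

Codon 2: AAC (Asn) → AAG (Lys) — missense.
Codon 3: CCG (Pro) → TCG (Ser) — missense.
Codon 5: CGT (Arg) → GGT (Gly) — missense.
Codon 7: CAT (His) → CAC (His) — synonymous.
Synonymous: 1 of 4.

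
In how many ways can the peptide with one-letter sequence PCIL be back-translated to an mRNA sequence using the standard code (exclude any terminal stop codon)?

Pro: 4 codons.
Cys: 2 codons.
Ile: 3 codons.
Leu: 6 codons.
4 × 2 × 3 × 6 = 144.

144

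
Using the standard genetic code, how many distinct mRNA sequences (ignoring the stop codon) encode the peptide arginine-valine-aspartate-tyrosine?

Arg: 6 codons.
Val: 4 codons.
Asp: 2 codons.
Tyr: 2 codons.
6 × 4 × 2 × 2 = 96.

96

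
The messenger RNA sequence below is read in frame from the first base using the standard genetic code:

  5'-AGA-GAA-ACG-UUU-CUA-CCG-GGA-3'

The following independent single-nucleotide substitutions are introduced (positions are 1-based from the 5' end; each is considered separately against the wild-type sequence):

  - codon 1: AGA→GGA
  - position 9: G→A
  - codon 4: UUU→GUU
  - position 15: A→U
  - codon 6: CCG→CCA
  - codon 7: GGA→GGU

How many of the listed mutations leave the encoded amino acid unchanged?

Codon 1: AGA (Arg) → GGA (Gly) — missense.
Codon 3: ACG (Thr) → ACA (Thr) — synonymous.
Codon 4: UUU (Phe) → GUU (Val) — missense.
Codon 5: CUA (Leu) → CUU (Leu) — synonymous.
Codon 6: CCG (Pro) → CCA (Pro) — synonymous.
Codon 7: GGA (Gly) → GGU (Gly) — synonymous.
Synonymous: 4 of 6.

4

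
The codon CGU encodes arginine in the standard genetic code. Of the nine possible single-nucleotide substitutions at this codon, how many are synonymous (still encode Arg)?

Position 1: none → 0 synonymous.
Position 2: none → 0 synonymous.
Position 3: CGC, CGA, CGG → 3 synonymous.
Total: 0 + 0 + 3 = 3.

3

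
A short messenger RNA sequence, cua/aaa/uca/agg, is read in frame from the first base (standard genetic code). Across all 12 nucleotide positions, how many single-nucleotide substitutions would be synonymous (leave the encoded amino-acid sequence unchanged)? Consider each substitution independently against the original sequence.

10

Codon 1 (CUA, Leu): 4 synonymous substitutions.
Codon 2 (AAA, Lys): 1 synonymous substitution.
Codon 3 (UCA, Ser): 3 synonymous substitutions.
Codon 4 (AGG, Arg): 2 synonymous substitutions.
Total: 4 + 1 + 3 + 2 = 10.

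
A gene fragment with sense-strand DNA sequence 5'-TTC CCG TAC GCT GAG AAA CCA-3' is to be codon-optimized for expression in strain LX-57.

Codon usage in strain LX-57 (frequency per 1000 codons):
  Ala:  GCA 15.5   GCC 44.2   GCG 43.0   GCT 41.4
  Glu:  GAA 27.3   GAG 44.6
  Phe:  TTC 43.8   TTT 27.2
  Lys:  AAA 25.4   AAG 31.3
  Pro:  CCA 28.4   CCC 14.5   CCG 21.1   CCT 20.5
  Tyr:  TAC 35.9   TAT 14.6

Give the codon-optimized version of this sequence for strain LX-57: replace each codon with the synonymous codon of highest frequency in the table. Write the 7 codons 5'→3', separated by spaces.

TTC CCA TAC GCC GAG AAG CCA

Codon 1 (Phe): best is TTC at 43.8.
Codon 2 (Pro): best is CCA at 28.4.
Codon 3 (Tyr): best is TAC at 35.9.
Codon 4 (Ala): best is GCC at 44.2.
Codon 5 (Glu): best is GAG at 44.6.
Codon 6 (Lys): best is AAG at 31.3.
Codon 7 (Pro): best is CCA at 28.4.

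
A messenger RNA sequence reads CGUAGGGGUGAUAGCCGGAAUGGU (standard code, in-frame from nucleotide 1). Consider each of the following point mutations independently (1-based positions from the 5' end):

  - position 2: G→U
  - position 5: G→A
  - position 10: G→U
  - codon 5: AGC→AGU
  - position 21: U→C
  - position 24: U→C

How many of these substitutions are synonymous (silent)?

3

Codon 1: CGU (Arg) → CUU (Leu) — missense.
Codon 2: AGG (Arg) → AAG (Lys) — missense.
Codon 4: GAU (Asp) → UAU (Tyr) — missense.
Codon 5: AGC (Ser) → AGU (Ser) — synonymous.
Codon 7: AAU (Asn) → AAC (Asn) — synonymous.
Codon 8: GGU (Gly) → GGC (Gly) — synonymous.
Synonymous: 3 of 6.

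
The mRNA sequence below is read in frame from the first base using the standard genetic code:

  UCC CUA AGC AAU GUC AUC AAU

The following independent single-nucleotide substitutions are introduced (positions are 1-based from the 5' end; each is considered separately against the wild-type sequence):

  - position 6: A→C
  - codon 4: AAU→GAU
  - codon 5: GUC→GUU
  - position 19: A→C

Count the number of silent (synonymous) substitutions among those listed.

Codon 2: CUA (Leu) → CUC (Leu) — synonymous.
Codon 4: AAU (Asn) → GAU (Asp) — missense.
Codon 5: GUC (Val) → GUU (Val) — synonymous.
Codon 7: AAU (Asn) → CAU (His) — missense.
Synonymous: 2 of 4.

2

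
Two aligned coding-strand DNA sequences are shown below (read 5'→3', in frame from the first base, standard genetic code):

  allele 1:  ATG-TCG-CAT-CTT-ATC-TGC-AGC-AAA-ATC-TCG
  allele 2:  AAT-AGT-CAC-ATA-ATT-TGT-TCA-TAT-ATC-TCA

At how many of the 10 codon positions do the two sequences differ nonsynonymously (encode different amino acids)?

3

Codon 1: ATG Met / AAT Asn — nonsynonymous.
Codon 2: TCG Ser / AGT Ser — synonymous.
Codon 3: CAT His / CAC His — synonymous.
Codon 4: CTT Leu / ATA Ile — nonsynonymous.
Codon 5: ATC Ile / ATT Ile — synonymous.
Codon 6: TGC Cys / TGT Cys — synonymous.
Codon 7: AGC Ser / TCA Ser — synonymous.
Codon 8: AAA Lys / TAT Tyr — nonsynonymous.
Codon 9: ATC Ile / ATC Ile — identical.
Codon 10: TCG Ser / TCA Ser — synonymous.
Nonsynonymous differences: 3.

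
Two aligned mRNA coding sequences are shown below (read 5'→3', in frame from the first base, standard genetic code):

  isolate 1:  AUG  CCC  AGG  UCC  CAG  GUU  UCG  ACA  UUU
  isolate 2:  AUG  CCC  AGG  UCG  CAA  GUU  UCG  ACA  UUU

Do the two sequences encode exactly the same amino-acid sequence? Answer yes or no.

yes

Codon 1: AUG Met / AUG Met — identical.
Codon 2: CCC Pro / CCC Pro — identical.
Codon 3: AGG Arg / AGG Arg — identical.
Codon 4: UCC Ser / UCG Ser — synonymous.
Codon 5: CAG Gln / CAA Gln — synonymous.
Codon 6: GUU Val / GUU Val — identical.
Codon 7: UCG Ser / UCG Ser — identical.
Codon 8: ACA Thr / ACA Thr — identical.
Codon 9: UUU Phe / UUU Phe — identical.
Nonsynonymous differences: 0 → same protein.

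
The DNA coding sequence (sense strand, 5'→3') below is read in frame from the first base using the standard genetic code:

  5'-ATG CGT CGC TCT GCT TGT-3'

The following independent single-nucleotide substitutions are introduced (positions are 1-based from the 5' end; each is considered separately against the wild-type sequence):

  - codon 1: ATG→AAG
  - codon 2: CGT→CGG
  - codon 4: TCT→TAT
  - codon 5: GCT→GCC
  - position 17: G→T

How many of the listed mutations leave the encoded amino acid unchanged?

2

Codon 1: ATG (Met) → AAG (Lys) — missense.
Codon 2: CGT (Arg) → CGG (Arg) — synonymous.
Codon 4: TCT (Ser) → TAT (Tyr) — missense.
Codon 5: GCT (Ala) → GCC (Ala) — synonymous.
Codon 6: TGT (Cys) → TTT (Phe) — missense.
Synonymous: 2 of 5.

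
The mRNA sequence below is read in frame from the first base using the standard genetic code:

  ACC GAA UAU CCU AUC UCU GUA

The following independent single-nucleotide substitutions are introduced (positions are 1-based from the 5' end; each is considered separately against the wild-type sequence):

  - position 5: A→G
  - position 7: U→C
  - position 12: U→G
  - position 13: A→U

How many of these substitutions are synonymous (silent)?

1

Codon 2: GAA (Glu) → GGA (Gly) — missense.
Codon 3: UAU (Tyr) → CAU (His) — missense.
Codon 4: CCU (Pro) → CCG (Pro) — synonymous.
Codon 5: AUC (Ile) → UUC (Phe) — missense.
Synonymous: 1 of 4.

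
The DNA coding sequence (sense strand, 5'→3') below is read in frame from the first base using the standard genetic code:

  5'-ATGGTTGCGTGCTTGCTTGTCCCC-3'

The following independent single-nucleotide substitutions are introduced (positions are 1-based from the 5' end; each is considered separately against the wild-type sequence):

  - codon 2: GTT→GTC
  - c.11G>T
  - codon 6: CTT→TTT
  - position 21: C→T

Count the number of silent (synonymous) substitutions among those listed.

2

Codon 2: GTT (Val) → GTC (Val) — synonymous.
Codon 4: TGC (Cys) → TTC (Phe) — missense.
Codon 6: CTT (Leu) → TTT (Phe) — missense.
Codon 7: GTC (Val) → GTT (Val) — synonymous.
Synonymous: 2 of 4.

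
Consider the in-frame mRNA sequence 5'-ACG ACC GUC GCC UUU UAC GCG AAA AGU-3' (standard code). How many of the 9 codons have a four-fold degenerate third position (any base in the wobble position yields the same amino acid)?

5

Codon 1 ACG (Thr): third position 4-fold.
Codon 2 ACC (Thr): third position 4-fold.
Codon 3 GUC (Val): third position 4-fold.
Codon 4 GCC (Ala): third position 4-fold.
Codon 5 UUU (Phe): third position 2-fold.
Codon 6 UAC (Tyr): third position 2-fold.
Codon 7 GCG (Ala): third position 4-fold.
Codon 8 AAA (Lys): third position 2-fold.
Codon 9 AGU (Ser): third position 2-fold.
Four-fold degenerate third positions: 5.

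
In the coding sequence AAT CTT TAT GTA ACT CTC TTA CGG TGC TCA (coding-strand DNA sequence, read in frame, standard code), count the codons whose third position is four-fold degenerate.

Codon 1 AAT (Asn): third position 2-fold.
Codon 2 CTT (Leu): third position 4-fold.
Codon 3 TAT (Tyr): third position 2-fold.
Codon 4 GTA (Val): third position 4-fold.
Codon 5 ACT (Thr): third position 4-fold.
Codon 6 CTC (Leu): third position 4-fold.
Codon 7 TTA (Leu): third position 2-fold.
Codon 8 CGG (Arg): third position 4-fold.
Codon 9 TGC (Cys): third position 2-fold.
Codon 10 TCA (Ser): third position 4-fold.
Four-fold degenerate third positions: 6.

6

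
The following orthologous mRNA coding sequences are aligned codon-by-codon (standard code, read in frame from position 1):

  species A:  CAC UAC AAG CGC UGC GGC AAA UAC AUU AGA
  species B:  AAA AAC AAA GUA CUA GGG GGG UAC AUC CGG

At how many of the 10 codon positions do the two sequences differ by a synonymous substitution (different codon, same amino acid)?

Codon 1: CAC His / AAA Lys — nonsynonymous.
Codon 2: UAC Tyr / AAC Asn — nonsynonymous.
Codon 3: AAG Lys / AAA Lys — synonymous.
Codon 4: CGC Arg / GUA Val — nonsynonymous.
Codon 5: UGC Cys / CUA Leu — nonsynonymous.
Codon 6: GGC Gly / GGG Gly — synonymous.
Codon 7: AAA Lys / GGG Gly — nonsynonymous.
Codon 8: UAC Tyr / UAC Tyr — identical.
Codon 9: AUU Ile / AUC Ile — synonymous.
Codon 10: AGA Arg / CGG Arg — synonymous.
Synonymous differences: 4.

4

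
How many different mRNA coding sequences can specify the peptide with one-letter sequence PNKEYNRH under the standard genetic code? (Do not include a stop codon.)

Pro: 4 codons.
Asn: 2 codons.
Lys: 2 codons.
Glu: 2 codons.
Tyr: 2 codons.
Asn: 2 codons.
Arg: 6 codons.
His: 2 codons.
4 × 2 × 2 × 2 × 2 × 2 × 6 × 2 = 1536.

1536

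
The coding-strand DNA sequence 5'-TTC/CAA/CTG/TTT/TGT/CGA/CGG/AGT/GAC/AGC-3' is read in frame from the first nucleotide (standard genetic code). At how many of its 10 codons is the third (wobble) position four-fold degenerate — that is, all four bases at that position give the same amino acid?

3

Codon 1 TTC (Phe): third position 2-fold.
Codon 2 CAA (Gln): third position 2-fold.
Codon 3 CTG (Leu): third position 4-fold.
Codon 4 TTT (Phe): third position 2-fold.
Codon 5 TGT (Cys): third position 2-fold.
Codon 6 CGA (Arg): third position 4-fold.
Codon 7 CGG (Arg): third position 4-fold.
Codon 8 AGT (Ser): third position 2-fold.
Codon 9 GAC (Asp): third position 2-fold.
Codon 10 AGC (Ser): third position 2-fold.
Four-fold degenerate third positions: 3.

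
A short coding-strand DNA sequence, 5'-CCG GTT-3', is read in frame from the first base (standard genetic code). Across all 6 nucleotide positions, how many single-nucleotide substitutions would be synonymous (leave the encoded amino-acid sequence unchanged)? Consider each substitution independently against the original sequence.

Codon 1 (CCG, Pro): 3 synonymous substitutions.
Codon 2 (GTT, Val): 3 synonymous substitutions.
Total: 3 + 3 = 6.

6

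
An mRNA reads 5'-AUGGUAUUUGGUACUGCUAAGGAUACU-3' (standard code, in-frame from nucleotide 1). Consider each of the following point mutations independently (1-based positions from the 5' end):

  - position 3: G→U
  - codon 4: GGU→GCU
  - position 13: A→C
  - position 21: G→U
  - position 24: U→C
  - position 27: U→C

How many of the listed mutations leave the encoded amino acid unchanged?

2

Codon 1: AUG (Met) → AUU (Ile) — missense.
Codon 4: GGU (Gly) → GCU (Ala) — missense.
Codon 5: ACU (Thr) → CCU (Pro) — missense.
Codon 7: AAG (Lys) → AAU (Asn) — missense.
Codon 8: GAU (Asp) → GAC (Asp) — synonymous.
Codon 9: ACU (Thr) → ACC (Thr) — synonymous.
Synonymous: 2 of 6.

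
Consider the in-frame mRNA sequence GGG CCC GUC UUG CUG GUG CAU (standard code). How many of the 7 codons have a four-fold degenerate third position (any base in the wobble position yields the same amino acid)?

Codon 1 GGG (Gly): third position 4-fold.
Codon 2 CCC (Pro): third position 4-fold.
Codon 3 GUC (Val): third position 4-fold.
Codon 4 UUG (Leu): third position 2-fold.
Codon 5 CUG (Leu): third position 4-fold.
Codon 6 GUG (Val): third position 4-fold.
Codon 7 CAU (His): third position 2-fold.
Four-fold degenerate third positions: 5.

5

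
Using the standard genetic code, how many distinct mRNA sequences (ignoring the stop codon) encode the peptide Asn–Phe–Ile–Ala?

Asn: 2 codons.
Phe: 2 codons.
Ile: 3 codons.
Ala: 4 codons.
2 × 2 × 3 × 4 = 48.

48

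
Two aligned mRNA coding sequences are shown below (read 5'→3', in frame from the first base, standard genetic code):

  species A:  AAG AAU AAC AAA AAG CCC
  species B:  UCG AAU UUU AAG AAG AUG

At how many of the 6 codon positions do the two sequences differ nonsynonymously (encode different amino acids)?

3

Codon 1: AAG Lys / UCG Ser — nonsynonymous.
Codon 2: AAU Asn / AAU Asn — identical.
Codon 3: AAC Asn / UUU Phe — nonsynonymous.
Codon 4: AAA Lys / AAG Lys — synonymous.
Codon 5: AAG Lys / AAG Lys — identical.
Codon 6: CCC Pro / AUG Met — nonsynonymous.
Nonsynonymous differences: 3.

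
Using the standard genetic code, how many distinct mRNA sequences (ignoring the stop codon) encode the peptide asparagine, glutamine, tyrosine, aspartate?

16

Asn: 2 codons.
Gln: 2 codons.
Tyr: 2 codons.
Asp: 2 codons.
2 × 2 × 2 × 2 = 16.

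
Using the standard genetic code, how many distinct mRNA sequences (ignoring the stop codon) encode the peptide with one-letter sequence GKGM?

Gly: 4 codons.
Lys: 2 codons.
Gly: 4 codons.
Met: 1 codon.
4 × 2 × 4 × 1 = 32.

32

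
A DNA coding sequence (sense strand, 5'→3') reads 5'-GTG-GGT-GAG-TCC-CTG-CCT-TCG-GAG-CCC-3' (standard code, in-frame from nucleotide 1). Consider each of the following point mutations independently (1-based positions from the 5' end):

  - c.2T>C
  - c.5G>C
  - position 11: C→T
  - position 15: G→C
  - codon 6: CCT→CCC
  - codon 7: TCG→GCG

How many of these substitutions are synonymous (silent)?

2

Codon 1: GTG (Val) → GCG (Ala) — missense.
Codon 2: GGT (Gly) → GCT (Ala) — missense.
Codon 4: TCC (Ser) → TTC (Phe) — missense.
Codon 5: CTG (Leu) → CTC (Leu) — synonymous.
Codon 6: CCT (Pro) → CCC (Pro) — synonymous.
Codon 7: TCG (Ser) → GCG (Ala) — missense.
Synonymous: 2 of 6.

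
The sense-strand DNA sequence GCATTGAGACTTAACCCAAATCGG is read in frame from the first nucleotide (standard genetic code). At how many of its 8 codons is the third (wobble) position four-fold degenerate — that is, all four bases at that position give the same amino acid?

4

Codon 1 GCA (Ala): third position 4-fold.
Codon 2 TTG (Leu): third position 2-fold.
Codon 3 AGA (Arg): third position 2-fold.
Codon 4 CTT (Leu): third position 4-fold.
Codon 5 AAC (Asn): third position 2-fold.
Codon 6 CCA (Pro): third position 4-fold.
Codon 7 AAT (Asn): third position 2-fold.
Codon 8 CGG (Arg): third position 4-fold.
Four-fold degenerate third positions: 4.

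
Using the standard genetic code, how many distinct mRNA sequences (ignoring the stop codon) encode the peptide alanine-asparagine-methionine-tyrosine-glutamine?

Ala: 4 codons.
Asn: 2 codons.
Met: 1 codon.
Tyr: 2 codons.
Gln: 2 codons.
4 × 2 × 1 × 2 × 2 = 32.

32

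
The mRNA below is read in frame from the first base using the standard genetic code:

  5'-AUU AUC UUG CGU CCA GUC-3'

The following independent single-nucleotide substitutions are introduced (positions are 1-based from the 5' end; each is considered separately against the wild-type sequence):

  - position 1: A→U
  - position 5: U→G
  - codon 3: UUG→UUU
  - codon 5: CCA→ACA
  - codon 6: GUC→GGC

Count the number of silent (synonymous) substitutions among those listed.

0

Codon 1: AUU (Ile) → UUU (Phe) — missense.
Codon 2: AUC (Ile) → AGC (Ser) — missense.
Codon 3: UUG (Leu) → UUU (Phe) — missense.
Codon 5: CCA (Pro) → ACA (Thr) — missense.
Codon 6: GUC (Val) → GGC (Gly) — missense.
Synonymous: 0 of 5.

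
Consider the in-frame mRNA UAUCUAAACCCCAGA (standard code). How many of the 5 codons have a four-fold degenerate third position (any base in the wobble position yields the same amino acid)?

Codon 1 UAU (Tyr): third position 2-fold.
Codon 2 CUA (Leu): third position 4-fold.
Codon 3 AAC (Asn): third position 2-fold.
Codon 4 CCC (Pro): third position 4-fold.
Codon 5 AGA (Arg): third position 2-fold.
Four-fold degenerate third positions: 2.

2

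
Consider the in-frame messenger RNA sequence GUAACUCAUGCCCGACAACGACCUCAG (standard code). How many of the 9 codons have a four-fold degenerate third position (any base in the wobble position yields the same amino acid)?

6

Codon 1 GUA (Val): third position 4-fold.
Codon 2 ACU (Thr): third position 4-fold.
Codon 3 CAU (His): third position 2-fold.
Codon 4 GCC (Ala): third position 4-fold.
Codon 5 CGA (Arg): third position 4-fold.
Codon 6 CAA (Gln): third position 2-fold.
Codon 7 CGA (Arg): third position 4-fold.
Codon 8 CCU (Pro): third position 4-fold.
Codon 9 CAG (Gln): third position 2-fold.
Four-fold degenerate third positions: 6.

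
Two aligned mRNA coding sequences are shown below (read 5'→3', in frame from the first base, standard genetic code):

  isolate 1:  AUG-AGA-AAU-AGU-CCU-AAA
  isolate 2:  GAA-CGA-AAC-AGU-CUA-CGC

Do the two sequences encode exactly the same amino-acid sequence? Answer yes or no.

Codon 1: AUG Met / GAA Glu — nonsynonymous.
Codon 2: AGA Arg / CGA Arg — synonymous.
Codon 3: AAU Asn / AAC Asn — synonymous.
Codon 4: AGU Ser / AGU Ser — identical.
Codon 5: CCU Pro / CUA Leu — nonsynonymous.
Codon 6: AAA Lys / CGC Arg — nonsynonymous.
Nonsynonymous differences: 3 → different protein.

no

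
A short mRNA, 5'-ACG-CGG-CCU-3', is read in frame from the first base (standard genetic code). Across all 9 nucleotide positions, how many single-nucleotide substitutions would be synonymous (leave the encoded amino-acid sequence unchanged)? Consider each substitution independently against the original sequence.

10

Codon 1 (ACG, Thr): 3 synonymous substitutions.
Codon 2 (CGG, Arg): 4 synonymous substitutions.
Codon 3 (CCU, Pro): 3 synonymous substitutions.
Total: 3 + 4 + 3 = 10.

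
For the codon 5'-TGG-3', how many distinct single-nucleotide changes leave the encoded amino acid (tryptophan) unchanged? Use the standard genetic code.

0

Position 1: none → 0 synonymous.
Position 2: none → 0 synonymous.
Position 3: none → 0 synonymous.
Total: 0 + 0 + 0 = 0.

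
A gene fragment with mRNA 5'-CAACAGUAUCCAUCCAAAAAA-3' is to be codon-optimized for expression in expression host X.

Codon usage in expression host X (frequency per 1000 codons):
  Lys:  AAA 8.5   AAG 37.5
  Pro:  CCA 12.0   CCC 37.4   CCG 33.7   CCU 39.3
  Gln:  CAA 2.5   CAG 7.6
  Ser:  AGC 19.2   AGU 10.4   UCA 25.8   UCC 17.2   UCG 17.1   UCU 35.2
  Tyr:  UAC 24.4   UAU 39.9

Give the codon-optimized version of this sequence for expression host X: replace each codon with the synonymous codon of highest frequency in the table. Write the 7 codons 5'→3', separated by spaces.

Codon 1 (Gln): best is CAG at 7.6.
Codon 2 (Gln): best is CAG at 7.6.
Codon 3 (Tyr): best is UAU at 39.9.
Codon 4 (Pro): best is CCU at 39.3.
Codon 5 (Ser): best is UCU at 35.2.
Codon 6 (Lys): best is AAG at 37.5.
Codon 7 (Lys): best is AAG at 37.5.

CAG CAG UAU CCU UCU AAG AAG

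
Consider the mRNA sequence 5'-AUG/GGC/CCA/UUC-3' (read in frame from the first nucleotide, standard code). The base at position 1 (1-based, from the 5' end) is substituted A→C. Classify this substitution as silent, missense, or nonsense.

missense

Position 1 falls in codon 1: AUG → Met.
After the substitution the codon is CUG → Leu.
Met ≠ Leu, so this is a missense mutation.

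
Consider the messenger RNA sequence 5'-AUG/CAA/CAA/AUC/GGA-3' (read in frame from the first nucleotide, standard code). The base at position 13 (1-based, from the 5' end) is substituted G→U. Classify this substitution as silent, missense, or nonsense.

Position 13 falls in codon 5: GGA → Gly.
After the substitution the codon is UGA → Stop.
The new codon is a stop codon, so this is a nonsense mutation.

nonsense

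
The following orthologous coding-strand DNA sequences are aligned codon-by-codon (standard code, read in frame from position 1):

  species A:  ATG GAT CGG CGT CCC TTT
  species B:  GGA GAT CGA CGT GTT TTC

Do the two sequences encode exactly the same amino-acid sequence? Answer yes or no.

no

Codon 1: ATG Met / GGA Gly — nonsynonymous.
Codon 2: GAT Asp / GAT Asp — identical.
Codon 3: CGG Arg / CGA Arg — synonymous.
Codon 4: CGT Arg / CGT Arg — identical.
Codon 5: CCC Pro / GTT Val — nonsynonymous.
Codon 6: TTT Phe / TTC Phe — synonymous.
Nonsynonymous differences: 2 → different protein.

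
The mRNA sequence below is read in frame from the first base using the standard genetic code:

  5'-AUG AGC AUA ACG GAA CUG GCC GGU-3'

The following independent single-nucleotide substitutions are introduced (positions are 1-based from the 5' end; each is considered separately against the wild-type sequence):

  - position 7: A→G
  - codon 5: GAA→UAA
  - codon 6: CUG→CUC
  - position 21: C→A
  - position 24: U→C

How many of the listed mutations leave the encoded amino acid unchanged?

Codon 3: AUA (Ile) → GUA (Val) — missense.
Codon 5: GAA (Glu) → UAA (Stop) — nonsense.
Codon 6: CUG (Leu) → CUC (Leu) — synonymous.
Codon 7: GCC (Ala) → GCA (Ala) — synonymous.
Codon 8: GGU (Gly) → GGC (Gly) — synonymous.
Synonymous: 3 of 5.

3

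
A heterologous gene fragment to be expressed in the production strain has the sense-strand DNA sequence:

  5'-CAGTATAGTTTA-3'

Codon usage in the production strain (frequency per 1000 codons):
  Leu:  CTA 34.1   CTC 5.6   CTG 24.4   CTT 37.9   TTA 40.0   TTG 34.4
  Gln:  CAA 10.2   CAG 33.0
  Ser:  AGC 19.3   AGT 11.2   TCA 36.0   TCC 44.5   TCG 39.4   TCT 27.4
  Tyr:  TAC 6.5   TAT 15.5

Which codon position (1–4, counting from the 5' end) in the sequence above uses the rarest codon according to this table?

3

Codon 1 CAG (Gln): 33.0 per 1000.
Codon 2 TAT (Tyr): 15.5 per 1000.
Codon 3 AGT (Ser): 11.2 per 1000.
Codon 4 TTA (Leu): 40.0 per 1000.
Lowest frequency is 11.2 at codon 3.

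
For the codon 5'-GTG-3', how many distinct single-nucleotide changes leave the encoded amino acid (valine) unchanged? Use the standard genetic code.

Position 1: none → 0 synonymous.
Position 2: none → 0 synonymous.
Position 3: GTT, GTC, GTA → 3 synonymous.
Total: 0 + 0 + 3 = 3.

3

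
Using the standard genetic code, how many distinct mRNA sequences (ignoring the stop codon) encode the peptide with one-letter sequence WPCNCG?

128

Trp: 1 codon.
Pro: 4 codons.
Cys: 2 codons.
Asn: 2 codons.
Cys: 2 codons.
Gly: 4 codons.
1 × 4 × 2 × 2 × 2 × 4 = 128.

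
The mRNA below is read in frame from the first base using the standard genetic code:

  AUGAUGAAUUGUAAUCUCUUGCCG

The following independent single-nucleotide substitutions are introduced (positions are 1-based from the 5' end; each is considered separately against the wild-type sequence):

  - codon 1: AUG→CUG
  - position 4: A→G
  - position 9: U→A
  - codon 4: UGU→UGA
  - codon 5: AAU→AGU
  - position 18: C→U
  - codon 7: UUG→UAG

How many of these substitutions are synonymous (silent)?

1

Codon 1: AUG (Met) → CUG (Leu) — missense.
Codon 2: AUG (Met) → GUG (Val) — missense.
Codon 3: AAU (Asn) → AAA (Lys) — missense.
Codon 4: UGU (Cys) → UGA (Stop) — nonsense.
Codon 5: AAU (Asn) → AGU (Ser) — missense.
Codon 6: CUC (Leu) → CUU (Leu) — synonymous.
Codon 7: UUG (Leu) → UAG (Stop) — nonsense.
Synonymous: 1 of 7.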